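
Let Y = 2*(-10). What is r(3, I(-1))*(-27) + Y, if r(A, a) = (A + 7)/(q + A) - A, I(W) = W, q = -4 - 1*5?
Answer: 106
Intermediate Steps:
q = -9 (q = -4 - 5 = -9)
Y = -20
r(A, a) = -A + (7 + A)/(-9 + A) (r(A, a) = (A + 7)/(-9 + A) - A = (7 + A)/(-9 + A) - A = -A + (7 + A)/(-9 + A))
r(3, I(-1))*(-27) + Y = ((7 - 1*3² + 10*3)/(-9 + 3))*(-27) - 20 = ((7 - 1*9 + 30)/(-6))*(-27) - 20 = -(7 - 9 + 30)/6*(-27) - 20 = -⅙*28*(-27) - 20 = -14/3*(-27) - 20 = 126 - 20 = 106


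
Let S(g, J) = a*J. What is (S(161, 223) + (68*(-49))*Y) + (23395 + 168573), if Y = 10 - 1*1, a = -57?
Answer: 149269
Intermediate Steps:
Y = 9 (Y = 10 - 1 = 9)
S(g, J) = -57*J
(S(161, 223) + (68*(-49))*Y) + (23395 + 168573) = (-57*223 + (68*(-49))*9) + (23395 + 168573) = (-12711 - 3332*9) + 191968 = (-12711 - 29988) + 191968 = -42699 + 191968 = 149269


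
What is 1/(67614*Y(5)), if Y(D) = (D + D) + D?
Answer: 1/1014210 ≈ 9.8599e-7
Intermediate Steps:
Y(D) = 3*D (Y(D) = 2*D + D = 3*D)
1/(67614*Y(5)) = 1/(67614*(3*5)) = 1/(67614*15) = 1/1014210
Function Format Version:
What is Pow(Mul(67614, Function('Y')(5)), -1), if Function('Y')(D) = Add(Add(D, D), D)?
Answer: Rational(1, 1014210) ≈ 9.8599e-7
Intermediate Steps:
Function('Y')(D) = Mul(3, D) (Function('Y')(D) = Add(Mul(2, D), D) = Mul(3, D))
Pow(Mul(67614, Function('Y')(5)), -1) = Pow(Mul(67614, Mul(3, 5)), -1) = Pow(Mul(67614, 15), -1) = Pow(1014210, -1) = Rational(1, 1014210)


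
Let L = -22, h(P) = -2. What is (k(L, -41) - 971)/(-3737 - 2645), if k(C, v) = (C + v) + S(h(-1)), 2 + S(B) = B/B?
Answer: 1035/6382 ≈ 0.16217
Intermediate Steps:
S(B) = -1 (S(B) = -2 + B/B = -2 + 1 = -1)
k(C, v) = -1 + C + v (k(C, v) = (C + v) - 1 = -1 + C + v)
(k(L, -41) - 971)/(-3737 - 2645) = ((-1 - 22 - 41) - 971)/(-3737 - 2645) = (-64 - 971)/(-6382) = -1035*(-1/6382) = 1035/6382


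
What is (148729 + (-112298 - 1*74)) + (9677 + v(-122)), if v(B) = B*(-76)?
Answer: 55306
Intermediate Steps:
v(B) = -76*B
(148729 + (-112298 - 1*74)) + (9677 + v(-122)) = (148729 + (-112298 - 1*74)) + (9677 - 76*(-122)) = (148729 + (-112298 - 74)) + (9677 + 9272) = (148729 - 112372) + 18949 = 36357 + 18949 = 55306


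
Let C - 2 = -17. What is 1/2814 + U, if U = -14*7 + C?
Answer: -317981/2814 ≈ -113.00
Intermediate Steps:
C = -15 (C = 2 - 17 = -15)
U = -113 (U = -14*7 - 15 = -98 - 15 = -113)
1/2814 + U = 1/2814 - 113 = -317981/2814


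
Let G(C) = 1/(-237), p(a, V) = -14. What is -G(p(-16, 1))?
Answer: 1/237 ≈ 0.0042194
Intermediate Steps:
G(C) = -1/237
-G(p(-16, 1)) = -1*(-1/237) = 1/237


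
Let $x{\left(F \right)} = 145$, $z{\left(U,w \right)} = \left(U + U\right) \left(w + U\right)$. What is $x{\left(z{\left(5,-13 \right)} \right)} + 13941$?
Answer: $14086$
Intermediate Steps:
$z{\left(U,w \right)} = 2 U \left(U + w\right)$
$x{\left(z{\left(5,-13 \right)} \right)} + 13941 = 145 + 13941 = 14086$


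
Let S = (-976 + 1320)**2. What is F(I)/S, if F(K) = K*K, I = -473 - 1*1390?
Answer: 3470769/118336 ≈ 29.330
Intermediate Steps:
I = -1863 (I = -473 - 1390 = -1863)
S = 118336 (S = 344**2 = 118336)
F(K) = K**2
F(I)/S = (-1863)**2/118336 = 3470769*(1/118336) = 3470769/118336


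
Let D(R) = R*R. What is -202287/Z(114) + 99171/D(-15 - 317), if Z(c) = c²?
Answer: -1750671331/119372592 ≈ -14.666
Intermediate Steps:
D(R) = R²
-202287/Z(114) + 99171/D(-15 - 317) = -202287/(114²) + 99171/((-15 - 317)²) = -202287/12996 + 99171/((-332)²) = -202287*1/12996 + 99171/110224 = -67429/4332 + 99171*(1/110224) = -67429/4332 + 99171/110224 = -1750671331/119372592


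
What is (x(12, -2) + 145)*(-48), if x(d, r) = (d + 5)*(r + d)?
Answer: -15120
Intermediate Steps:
x(d, r) = (5 + d)*(d + r)
(x(12, -2) + 145)*(-48) = ((12² + 5*12 + 5*(-2) + 12*(-2)) + 145)*(-48) = ((144 + 60 - 10 - 24) + 145)*(-48) = (170 + 145)*(-48) = 315*(-48) = -15120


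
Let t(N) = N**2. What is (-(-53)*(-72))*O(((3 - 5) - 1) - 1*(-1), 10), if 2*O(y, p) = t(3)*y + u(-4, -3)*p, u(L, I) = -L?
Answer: -41976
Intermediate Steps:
O(y, p) = 2*p + 9*y/2 (O(y, p) = (3**2*y + (-1*(-4))*p)/2 = (9*y + 4*p)/2 = (4*p + 9*y)/2 = 2*p + 9*y/2)
(-(-53)*(-72))*O(((3 - 5) - 1) - 1*(-1), 10) = (-(-53)*(-72))*(2*10 + 9*(((3 - 5) - 1) - 1*(-1))/2) = (-53*72)*(20 + 9*((-2 - 1) + 1)/2) = -3816*(20 + 9*(-3 + 1)/2) = -3816*(20 + (9/2)*(-2)) = -3816*(20 - 9) = -3816*11 = -41976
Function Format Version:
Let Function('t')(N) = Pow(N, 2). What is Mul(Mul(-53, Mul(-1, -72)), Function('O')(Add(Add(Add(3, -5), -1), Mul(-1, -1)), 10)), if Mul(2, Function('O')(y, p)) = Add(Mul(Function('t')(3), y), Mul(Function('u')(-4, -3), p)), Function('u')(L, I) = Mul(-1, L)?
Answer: -41976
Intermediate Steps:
Function('O')(y, p) = Add(Mul(2, p), Mul(Rational(9, 2), y)) (Function('O')(y, p) = Mul(Rational(1, 2), Add(Mul(Pow(3, 2), y), Mul(Mul(-1, -4), p))) = Mul(Rational(1, 2), Add(Mul(9, y), Mul(4, p))) = Mul(Rational(1, 2), Add(Mul(4, p), Mul(9, y))) = Add(Mul(2, p), Mul(Rational(9, 2), y)))
Mul(Mul(-53, Mul(-1, -72)), Function('O')(Add(Add(Add(3, -5), -1), Mul(-1, -1)), 10)) = Mul(Mul(-53, Mul(-1, -72)), Add(Mul(2, 10), Mul(Rational(9, 2), Add(Add(Add(3, -5), -1), Mul(-1, -1))))) = Mul(Mul(-53, 72), Add(20, Mul(Rational(9, 2), Add(Add(-2, -1), 1)))) = Mul(-3816, Add(20, Mul(Rational(9, 2), Add(-3, 1)))) = Mul(-3816, Add(20, Mul(Rational(9, 2), -2))) = Mul(-3816, Add(20, -9)) = Mul(-3816, 11) = -41976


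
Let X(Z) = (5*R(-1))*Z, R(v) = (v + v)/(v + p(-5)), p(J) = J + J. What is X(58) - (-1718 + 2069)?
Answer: -3281/11 ≈ -298.27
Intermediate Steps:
p(J) = 2*J
R(v) = 2*v/(-10 + v) (R(v) = (v + v)/(v + 2*(-5)) = (2*v)/(v - 10) = (2*v)/(-10 + v) = 2*v/(-10 + v))
X(Z) = 10*Z/11 (X(Z) = (5*(2*(-1)/(-10 - 1)))*Z = (5*(2*(-1)/(-11)))*Z = (5*(2*(-1)*(-1/11)))*Z = (5*(2/11))*Z = 10*Z/11)
X(58) - (-1718 + 2069) = (10/11)*58 - (-1718 + 2069) = 580/11 - 1*351 = 580/11 - 351 = -3281/11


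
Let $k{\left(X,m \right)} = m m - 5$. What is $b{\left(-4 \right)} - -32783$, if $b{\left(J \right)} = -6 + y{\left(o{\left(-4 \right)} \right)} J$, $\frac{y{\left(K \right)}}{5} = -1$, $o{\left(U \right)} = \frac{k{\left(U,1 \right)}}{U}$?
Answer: $32797$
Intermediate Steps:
$k{\left(X,m \right)} = -5 + m^{2}$ ($k{\left(X,m \right)} = m^{2} - 5 = -5 + m^{2}$)
$o{\left(U \right)} = - \frac{4}{U}$ ($o{\left(U \right)} = \frac{-5 + 1^{2}}{U} = \frac{-5 + 1}{U} = - \frac{4}{U}$)
$y{\left(K \right)} = -5$ ($y{\left(K \right)} = 5 \left(-1\right) = -5$)
$b{\left(J \right)} = -6 - 5 J$
$b{\left(-4 \right)} - -32783 = \left(-6 - -20\right) - -32783 = \left(-6 + 20\right) + 32783 = 14 + 32783 = 32797$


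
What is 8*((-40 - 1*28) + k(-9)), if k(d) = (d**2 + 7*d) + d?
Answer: -472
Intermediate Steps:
k(d) = d**2 + 8*d
8*((-40 - 1*28) + k(-9)) = 8*((-40 - 1*28) - 9*(8 - 9)) = 8*((-40 - 28) - 9*(-1)) = 8*(-68 + 9) = 8*(-59) = -472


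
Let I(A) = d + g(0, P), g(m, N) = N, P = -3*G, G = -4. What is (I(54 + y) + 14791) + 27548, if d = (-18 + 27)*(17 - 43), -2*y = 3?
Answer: 42117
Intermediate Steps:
y = -3/2 (y = -1/2*3 = -3/2 ≈ -1.5000)
P = 12 (P = -3*(-4) = 12)
d = -234 (d = 9*(-26) = -234)
I(A) = -222 (I(A) = -234 + 12 = -222)
(I(54 + y) + 14791) + 27548 = (-222 + 14791) + 27548 = 14569 + 27548 = 42117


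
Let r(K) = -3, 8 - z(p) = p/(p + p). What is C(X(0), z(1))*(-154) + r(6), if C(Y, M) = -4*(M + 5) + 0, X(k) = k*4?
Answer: 7697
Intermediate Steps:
X(k) = 4*k
z(p) = 15/2 (z(p) = 8 - p/(p + p) = 8 - p/(2*p) = 8 - p*1/(2*p) = 8 - 1*½ = 8 - ½ = 15/2)
C(Y, M) = -20 - 4*M (C(Y, M) = -4*(5 + M) + 0 = (-20 - 4*M) + 0 = -20 - 4*M)
C(X(0), z(1))*(-154) + r(6) = (-20 - 4*15/2)*(-154) - 3 = (-20 - 30)*(-154) - 3 = -50*(-154) - 3 = 7700 - 3 = 7697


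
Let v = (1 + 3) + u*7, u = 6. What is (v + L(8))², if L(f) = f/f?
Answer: 2209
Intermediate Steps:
v = 46 (v = (1 + 3) + 6*7 = 4 + 42 = 46)
L(f) = 1
(v + L(8))² = (46 + 1)² = 47² = 2209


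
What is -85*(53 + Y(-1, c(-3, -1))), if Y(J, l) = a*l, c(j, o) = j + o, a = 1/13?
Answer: -58225/13 ≈ -4478.8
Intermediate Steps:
a = 1/13 ≈ 0.076923
Y(J, l) = l/13
-85*(53 + Y(-1, c(-3, -1))) = -85*(53 + (-3 - 1)/13) = -85*(53 + (1/13)*(-4)) = -85*(53 - 4/13) = -85*685/13 = -58225/13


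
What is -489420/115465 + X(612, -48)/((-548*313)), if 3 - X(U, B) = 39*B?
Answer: -16832754591/3961003732 ≈ -4.2496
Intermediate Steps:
X(U, B) = 3 - 39*B
-489420/115465 + X(612, -48)/((-548*313)) = -489420/115465 + (3 - 39*(-48))/((-548*313)) = -489420*1/115465 + (3 + 1872)/(-171524) = -97884/23093 + 1875*(-1/171524) = -97884/23093 - 1875/171524 = -16832754591/3961003732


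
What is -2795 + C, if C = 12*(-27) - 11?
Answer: -3130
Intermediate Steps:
C = -335 (C = -324 - 11 = -335)
-2795 + C = -2795 - 335 = -3130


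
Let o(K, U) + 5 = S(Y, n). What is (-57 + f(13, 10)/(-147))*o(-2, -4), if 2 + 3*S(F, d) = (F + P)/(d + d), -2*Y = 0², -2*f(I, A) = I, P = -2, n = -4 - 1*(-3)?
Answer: 133960/441 ≈ 303.76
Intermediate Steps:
n = -1 (n = -4 + 3 = -1)
f(I, A) = -I/2
Y = 0 (Y = -½*0² = -½*0 = 0)
S(F, d) = -⅔ + (-2 + F)/(6*d) (S(F, d) = -⅔ + ((F - 2)/(d + d))/3 = -⅔ + ((-2 + F)/((2*d)))/3 = -⅔ + ((-2 + F)*(1/(2*d)))/3 = -⅔ + ((-2 + F)/(2*d))/3 = -⅔ + (-2 + F)/(6*d))
o(K, U) = -16/3 (o(K, U) = -5 + (⅙)*(-2 + 0 - 4*(-1))/(-1) = -5 + (⅙)*(-1)*(-2 + 0 + 4) = -5 + (⅙)*(-1)*2 = -5 - ⅓ = -16/3)
(-57 + f(13, 10)/(-147))*o(-2, -4) = (-57 - ½*13/(-147))*(-16/3) = (-57 - 13/2*(-1/147))*(-16/3) = (-57 + 13/294)*(-16/3) = -16745/294*(-16/3) = 133960/441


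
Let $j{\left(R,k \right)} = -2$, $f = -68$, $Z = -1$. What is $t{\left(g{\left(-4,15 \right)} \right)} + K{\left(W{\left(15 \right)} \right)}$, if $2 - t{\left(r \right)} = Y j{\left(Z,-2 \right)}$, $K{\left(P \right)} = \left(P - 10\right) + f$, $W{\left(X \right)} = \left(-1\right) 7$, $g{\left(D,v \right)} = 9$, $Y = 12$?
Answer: $-59$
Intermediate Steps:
$W{\left(X \right)} = -7$
$K{\left(P \right)} = -78 + P$ ($K{\left(P \right)} = \left(P - 10\right) - 68 = \left(-10 + P\right) - 68 = -78 + P$)
$t{\left(r \right)} = 26$ ($t{\left(r \right)} = 2 - 12 \left(-2\right) = 2 - -24 = 2 + 24 = 26$)
$t{\left(g{\left(-4,15 \right)} \right)} + K{\left(W{\left(15 \right)} \right)} = 26 - 85 = -59$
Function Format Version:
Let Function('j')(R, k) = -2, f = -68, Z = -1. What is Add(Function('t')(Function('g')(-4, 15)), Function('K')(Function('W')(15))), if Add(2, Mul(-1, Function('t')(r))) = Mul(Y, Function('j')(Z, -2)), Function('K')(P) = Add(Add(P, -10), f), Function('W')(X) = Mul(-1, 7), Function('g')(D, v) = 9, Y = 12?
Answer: -59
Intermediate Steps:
Function('W')(X) = -7
Function('K')(P) = Add(-78, P) (Function('K')(P) = Add(Add(P, -10), -68) = Add(Add(-10, P), -68) = Add(-78, P))
Function('t')(r) = 26 (Function('t')(r) = Add(2, Mul(-1, Mul(12, -2))) = Add(2, Mul(-1, -24)) = Add(2, 24) = 26)
Add(Function('t')(Function('g')(-4, 15)), Function('K')(Function('W')(15))) = Add(26, Add(-78, -7)) = Add(26, -85) = -59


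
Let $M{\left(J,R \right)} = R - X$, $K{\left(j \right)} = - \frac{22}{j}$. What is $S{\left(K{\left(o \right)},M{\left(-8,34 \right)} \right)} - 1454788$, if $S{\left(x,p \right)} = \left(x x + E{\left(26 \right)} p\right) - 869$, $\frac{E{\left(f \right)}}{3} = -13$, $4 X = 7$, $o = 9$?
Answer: $- \frac{472038443}{324} \approx -1.4569 \cdot 10^{6}$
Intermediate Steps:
$X = \frac{7}{4}$ ($X = \frac{1}{4} \cdot 7 = \frac{7}{4} \approx 1.75$)
$E{\left(f \right)} = -39$ ($E{\left(f \right)} = 3 \left(-13\right) = -39$)
$M{\left(J,R \right)} = - \frac{7}{4} + R$ ($M{\left(J,R \right)} = R - \frac{7}{4} = - \frac{7}{4} + R$)
$S{\left(x,p \right)} = -869 + x^{2} - 39 p$ ($S{\left(x,p \right)} = \left(x x - 39 p\right) - 869 = \left(x^{2} - 39 p\right) - 869 = -869 + x^{2} - 39 p$)
$S{\left(K{\left(o \right)},M{\left(-8,34 \right)} \right)} - 1454788 = \left(-869 + \left(- \frac{22}{9}\right)^{2} - 39 \left(- \frac{7}{4} + 34\right)\right) - 1454788 = \left(-869 + \left(\left(-22\right) \frac{1}{9}\right)^{2} - \frac{5031}{4}\right) - 1454788 = \left(-869 + \left(- \frac{22}{9}\right)^{2} - \frac{5031}{4}\right) - 1454788 = \left(-869 + \frac{484}{81} - \frac{5031}{4}\right) - 1454788 = - \frac{687131}{324} - 1454788 = - \frac{472038443}{324}$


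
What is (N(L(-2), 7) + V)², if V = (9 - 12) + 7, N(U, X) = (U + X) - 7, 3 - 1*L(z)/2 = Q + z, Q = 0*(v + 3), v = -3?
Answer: 196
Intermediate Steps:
Q = 0 (Q = 0*(-3 + 3) = 0*0 = 0)
L(z) = 6 - 2*z (L(z) = 6 - 2*(0 + z) = 6 - 2*z)
N(U, X) = -7 + U + X
V = 4 (V = -3 + 7 = 4)
(N(L(-2), 7) + V)² = ((-7 + (6 - 2*(-2)) + 7) + 4)² = ((-7 + (6 + 4) + 7) + 4)² = ((-7 + 10 + 7) + 4)² = (10 + 4)² = 14² = 196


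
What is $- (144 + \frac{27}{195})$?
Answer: $- \frac{9369}{65} \approx -144.14$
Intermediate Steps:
$- (144 + \frac{27}{195}) = - (144 + 27 \cdot \frac{1}{195}) = - (144 + \frac{9}{65}) = \left(-1\right) \frac{9369}{65} = - \frac{9369}{65}$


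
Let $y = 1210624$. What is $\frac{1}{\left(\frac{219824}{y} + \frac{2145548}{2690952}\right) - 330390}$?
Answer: $- \frac{25451024016}{8408738910679565} \approx -3.0267 \cdot 10^{-6}$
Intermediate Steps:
$\frac{1}{\left(\frac{219824}{y} + \frac{2145548}{2690952}\right) - 330390} = \frac{1}{\left(\frac{219824}{1210624} + \frac{2145548}{2690952}\right) - 330390} = \frac{1}{\left(219824 \cdot \frac{1}{1210624} + 2145548 \cdot \frac{1}{2690952}\right) - 330390} = \frac{1}{\left(\frac{13739}{75664} + \frac{536387}{672738}\right) - 330390} = \frac{1}{\frac{24913966675}{25451024016} - 330390} = \frac{1}{- \frac{8408738910679565}{25451024016}} = - \frac{25451024016}{8408738910679565}$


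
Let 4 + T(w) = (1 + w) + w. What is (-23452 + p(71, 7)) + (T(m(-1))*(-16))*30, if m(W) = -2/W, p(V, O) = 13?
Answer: -23919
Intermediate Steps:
T(w) = -3 + 2*w (T(w) = -4 + ((1 + w) + w) = -4 + (1 + 2*w) = -3 + 2*w)
(-23452 + p(71, 7)) + (T(m(-1))*(-16))*30 = (-23452 + 13) + ((-3 + 2*(-2/(-1)))*(-16))*30 = -23439 + ((-3 + 2*(-2*(-1)))*(-16))*30 = -23439 + ((-3 + 2*2)*(-16))*30 = -23439 + ((-3 + 4)*(-16))*30 = -23439 + (1*(-16))*30 = -23439 - 16*30 = -23439 - 480 = -23919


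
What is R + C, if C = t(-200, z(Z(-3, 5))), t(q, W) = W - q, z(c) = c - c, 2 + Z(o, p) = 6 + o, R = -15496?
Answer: -15296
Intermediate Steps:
Z(o, p) = 4 + o (Z(o, p) = -2 + (6 + o) = 4 + o)
z(c) = 0
C = 200 (C = 0 - 1*(-200) = 0 + 200 = 200)
R + C = -15496 + 200 = -15296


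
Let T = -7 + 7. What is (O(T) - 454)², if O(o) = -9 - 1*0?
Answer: 214369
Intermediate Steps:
T = 0
O(o) = -9 (O(o) = -9 + 0 = -9)
(O(T) - 454)² = (-9 - 454)² = (-463)² = 214369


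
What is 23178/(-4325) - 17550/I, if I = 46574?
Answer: -577697961/100716275 ≈ -5.7359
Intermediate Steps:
23178/(-4325) - 17550/I = 23178/(-4325) - 17550/46574 = 23178*(-1/4325) - 17550*1/46574 = -23178/4325 - 8775/23287 = -577697961/100716275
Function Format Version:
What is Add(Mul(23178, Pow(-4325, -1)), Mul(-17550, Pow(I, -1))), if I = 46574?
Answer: Rational(-577697961, 100716275) ≈ -5.7359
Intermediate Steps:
Add(Mul(23178, Pow(-4325, -1)), Mul(-17550, Pow(I, -1))) = Add(Mul(23178, Pow(-4325, -1)), Mul(-17550, Pow(46574, -1))) = Add(Mul(23178, Rational(-1, 4325)), Mul(-17550, Rational(1, 46574))) = Add(Rational(-23178, 4325), Rational(-8775, 23287)) = Rational(-577697961, 100716275)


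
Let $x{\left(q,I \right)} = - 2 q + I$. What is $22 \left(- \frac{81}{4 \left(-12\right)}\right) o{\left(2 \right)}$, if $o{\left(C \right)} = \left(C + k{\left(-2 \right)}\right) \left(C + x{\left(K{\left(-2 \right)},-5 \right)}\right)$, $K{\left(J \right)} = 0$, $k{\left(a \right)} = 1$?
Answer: $- \frac{2673}{8} \approx -334.13$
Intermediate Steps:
$x{\left(q,I \right)} = I - 2 q$
$o{\left(C \right)} = \left(1 + C\right) \left(-5 + C\right)$ ($o{\left(C \right)} = \left(C + 1\right) \left(C - 5\right) = \left(1 + C\right) \left(C + \left(-5 + 0\right)\right) = \left(1 + C\right) \left(C - 5\right) = \left(1 + C\right) \left(-5 + C\right)$)
$22 \left(- \frac{81}{4 \left(-12\right)}\right) o{\left(2 \right)} = 22 \left(- \frac{81}{4 \left(-12\right)}\right) \left(-5 + 2^{2} - 8\right) = 22 \left(- \frac{81}{-48}\right) \left(-5 + 4 - 8\right) = 22 \left(\left(-81\right) \left(- \frac{1}{48}\right)\right) \left(-9\right) = 22 \cdot \frac{27}{16} \left(-9\right) = \frac{297}{8} \left(-9\right) = - \frac{2673}{8}$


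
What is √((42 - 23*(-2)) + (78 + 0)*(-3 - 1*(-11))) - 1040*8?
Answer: -8320 + 2*√178 ≈ -8293.3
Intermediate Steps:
√((42 - 23*(-2)) + (78 + 0)*(-3 - 1*(-11))) - 1040*8 = √((42 + 46) + 78*(-3 + 11)) - 8320 = √(88 + 78*8) - 8320 = √(88 + 624) - 8320 = √712 - 8320 = 2*√178 - 8320 = -8320 + 2*√178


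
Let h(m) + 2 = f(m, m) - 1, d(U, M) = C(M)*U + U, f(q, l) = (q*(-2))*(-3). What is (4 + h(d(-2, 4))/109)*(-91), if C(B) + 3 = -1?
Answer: -42679/109 ≈ -391.55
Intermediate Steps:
f(q, l) = 6*q (f(q, l) = -2*q*(-3) = 6*q)
C(B) = -4 (C(B) = -3 - 1 = -4)
d(U, M) = -3*U (d(U, M) = -4*U + U = -3*U)
h(m) = -3 + 6*m (h(m) = -2 + (6*m - 1) = -2 + (-1 + 6*m) = -3 + 6*m)
(4 + h(d(-2, 4))/109)*(-91) = (4 + (-3 + 6*(-3*(-2)))/109)*(-91) = (4 + (-3 + 6*6)*(1/109))*(-91) = (4 + (-3 + 36)*(1/109))*(-91) = (4 + 33*(1/109))*(-91) = (4 + 33/109)*(-91) = (469/109)*(-91) = -42679/109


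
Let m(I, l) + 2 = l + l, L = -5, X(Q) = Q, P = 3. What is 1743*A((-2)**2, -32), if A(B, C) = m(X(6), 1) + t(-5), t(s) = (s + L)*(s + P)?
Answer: 34860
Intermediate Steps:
m(I, l) = -2 + 2*l (m(I, l) = -2 + (l + l) = -2 + 2*l)
t(s) = (-5 + s)*(3 + s) (t(s) = (s - 5)*(s + 3) = (-5 + s)*(3 + s))
A(B, C) = 20 (A(B, C) = (-2 + 2*1) + (-15 + (-5)**2 - 2*(-5)) = (-2 + 2) + (-15 + 25 + 10) = 0 + 20 = 20)
1743*A((-2)**2, -32) = 1743*20 = 34860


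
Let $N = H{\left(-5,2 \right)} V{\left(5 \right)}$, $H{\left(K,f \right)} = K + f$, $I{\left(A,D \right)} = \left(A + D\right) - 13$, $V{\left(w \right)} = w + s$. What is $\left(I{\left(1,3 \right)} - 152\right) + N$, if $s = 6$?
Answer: $-194$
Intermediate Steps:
$V{\left(w \right)} = 6 + w$ ($V{\left(w \right)} = w + 6 = 6 + w$)
$I{\left(A,D \right)} = -13 + A + D$
$N = -33$ ($N = \left(-5 + 2\right) \left(6 + 5\right) = \left(-3\right) 11 = -33$)
$\left(I{\left(1,3 \right)} - 152\right) + N = \left(\left(-13 + 1 + 3\right) - 152\right) - 33 = \left(-9 - 152\right) - 33 = -161 - 33 = -194$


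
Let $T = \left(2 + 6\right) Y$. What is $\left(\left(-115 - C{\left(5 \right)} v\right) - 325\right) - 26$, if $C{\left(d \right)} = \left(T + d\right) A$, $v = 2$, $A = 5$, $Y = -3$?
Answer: $-276$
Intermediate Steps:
$T = -24$ ($T = \left(2 + 6\right) \left(-3\right) = 8 \left(-3\right) = -24$)
$C{\left(d \right)} = -120 + 5 d$ ($C{\left(d \right)} = \left(-24 + d\right) 5 = -120 + 5 d$)
$\left(\left(-115 - C{\left(5 \right)} v\right) - 325\right) - 26 = \left(\left(-115 - \left(-120 + 5 \cdot 5\right) 2\right) - 325\right) - 26 = \left(\left(-115 - \left(-120 + 25\right) 2\right) - 325\right) - 26 = \left(\left(-115 - \left(-95\right) 2\right) - 325\right) - 26 = \left(\left(-115 - -190\right) - 325\right) - 26 = \left(\left(-115 + 190\right) - 325\right) - 26 = \left(75 - 325\right) - 26 = -250 - 26 = -276$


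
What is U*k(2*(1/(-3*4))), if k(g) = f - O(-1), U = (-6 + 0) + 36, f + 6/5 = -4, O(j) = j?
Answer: -126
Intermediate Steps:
f = -26/5 (f = -6/5 - 4 = -26/5 ≈ -5.2000)
U = 30 (U = -6 + 36 = 30)
k(g) = -21/5 (k(g) = -26/5 - 1*(-1) = -26/5 + 1 = -21/5)
U*k(2*(1/(-3*4))) = 30*(-21/5) = -126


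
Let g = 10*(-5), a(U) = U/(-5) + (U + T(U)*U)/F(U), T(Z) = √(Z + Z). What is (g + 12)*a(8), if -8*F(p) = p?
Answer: 7904/5 ≈ 1580.8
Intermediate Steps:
T(Z) = √2*√Z (T(Z) = √(2*Z) = √2*√Z)
F(p) = -p/8
a(U) = -U/5 - 8*(U + √2*U^(3/2))/U (a(U) = U/(-5) + (U + (√2*√U)*U)/((-U/8)) = U*(-⅕) + (U + √2*U^(3/2))*(-8/U) = -U/5 - 8*(U + √2*U^(3/2))/U)
g = -50
(g + 12)*a(8) = (-50 + 12)*(-8 - ⅕*8 - 8*√2*√8) = -38*(-8 - 8/5 - 8*√2*2*√2) = -38*(-8 - 8/5 - 32) = -38*(-208/5) = 7904/5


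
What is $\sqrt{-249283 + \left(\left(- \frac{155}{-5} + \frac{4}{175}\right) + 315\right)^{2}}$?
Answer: $\frac{i \sqrt{3967504959}}{175} \approx 359.93 i$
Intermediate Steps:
$\sqrt{-249283 + \left(\left(- \frac{155}{-5} + \frac{4}{175}\right) + 315\right)^{2}} = \sqrt{-249283 + \left(\left(\left(-155\right) \left(- \frac{1}{5}\right) + 4 \cdot \frac{1}{175}\right) + 315\right)^{2}} = \sqrt{-249283 + \left(\left(31 + \frac{4}{175}\right) + 315\right)^{2}} = \sqrt{-249283 + \left(\frac{5429}{175} + 315\right)^{2}} = \sqrt{-249283 + \left(\frac{60554}{175}\right)^{2}} = \sqrt{-249283 + \frac{3666786916}{30625}} = \sqrt{- \frac{3967504959}{30625}} = \frac{i \sqrt{3967504959}}{175}$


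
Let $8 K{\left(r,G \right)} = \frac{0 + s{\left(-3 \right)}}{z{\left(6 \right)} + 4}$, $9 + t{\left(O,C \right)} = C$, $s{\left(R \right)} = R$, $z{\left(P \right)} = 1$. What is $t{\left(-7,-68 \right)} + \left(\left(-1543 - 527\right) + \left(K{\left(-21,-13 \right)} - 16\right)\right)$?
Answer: $- \frac{86523}{40} \approx -2163.1$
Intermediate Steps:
$t{\left(O,C \right)} = -9 + C$
$K{\left(r,G \right)} = - \frac{3}{40}$ ($K{\left(r,G \right)} = \frac{\left(0 - 3\right) \frac{1}{1 + 4}}{8} = \frac{\left(-3\right) \frac{1}{5}}{8} = \frac{1}{8} \left(- \frac{3}{5}\right) = - \frac{3}{40}$)
$t{\left(-7,-68 \right)} + \left(\left(-1543 - 527\right) + \left(K{\left(-21,-13 \right)} - 16\right)\right) = \left(-9 - 68\right) - \frac{83443}{40} = -77 - \frac{83443}{40} = - \frac{86523}{40}$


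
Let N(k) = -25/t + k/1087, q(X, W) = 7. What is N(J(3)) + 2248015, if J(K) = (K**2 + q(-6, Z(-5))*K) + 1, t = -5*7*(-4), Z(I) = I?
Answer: 68420579973/30436 ≈ 2.2480e+6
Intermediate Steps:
t = 140 (t = -35*(-4) = 140)
J(K) = 1 + K**2 + 7*K (J(K) = (K**2 + 7*K) + 1 = 1 + K**2 + 7*K)
N(k) = -5/28 + k/1087 (N(k) = -25/140 + k/1087 = -25*1/140 + k*(1/1087) = -5/28 + k/1087)
N(J(3)) + 2248015 = (-5/28 + (1 + 3**2 + 7*3)/1087) + 2248015 = (-5/28 + (1 + 9 + 21)/1087) + 2248015 = (-5/28 + (1/1087)*31) + 2248015 = (-5/28 + 31/1087) + 2248015 = -4567/30436 + 2248015 = 68420579973/30436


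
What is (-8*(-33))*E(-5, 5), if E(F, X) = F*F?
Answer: 6600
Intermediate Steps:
E(F, X) = F**2
(-8*(-33))*E(-5, 5) = -8*(-33)*(-5)**2 = 264*25 = 6600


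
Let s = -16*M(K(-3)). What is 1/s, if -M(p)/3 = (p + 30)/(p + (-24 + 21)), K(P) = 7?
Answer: 1/444 ≈ 0.0022523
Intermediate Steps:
M(p) = -3*(30 + p)/(-3 + p) (M(p) = -3*(p + 30)/(p + (-24 + 21)) = -3*(30 + p)/(p - 3) = -3*(30 + p)/(-3 + p))
s = 444 (s = -48*(-30 - 1*7)/(-3 + 7) = -48*(-30 - 7)/4 = -48*(-37)/4 = -16*(-111/4) = 444)
1/s = 1/444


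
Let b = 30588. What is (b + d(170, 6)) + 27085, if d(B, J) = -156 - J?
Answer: 57511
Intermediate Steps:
(b + d(170, 6)) + 27085 = (30588 + (-156 - 1*6)) + 27085 = (30588 + (-156 - 6)) + 27085 = (30588 - 162) + 27085 = 30426 + 27085 = 57511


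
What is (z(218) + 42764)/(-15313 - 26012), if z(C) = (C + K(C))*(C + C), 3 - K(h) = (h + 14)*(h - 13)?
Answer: 1373136/2755 ≈ 498.42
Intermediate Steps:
K(h) = 3 - (-13 + h)*(14 + h) (K(h) = 3 - (h + 14)*(h - 13) = 3 - (14 + h)*(-13 + h) = 3 - (-13 + h)*(14 + h))
z(C) = 2*C*(185 - C²) (z(C) = (C + (185 - C - C²))*(C + C) = (185 - C²)*(2*C) = 2*C*(185 - C²))
(z(218) + 42764)/(-15313 - 26012) = (2*218*(185 - 1*218²) + 42764)/(-15313 - 26012) = (2*218*(185 - 1*47524) + 42764)/(-41325) = (2*218*(185 - 47524) + 42764)*(-1/41325) = (2*218*(-47339) + 42764)*(-1/41325) = (-20639804 + 42764)*(-1/41325) = -20597040*(-1/41325) = 1373136/2755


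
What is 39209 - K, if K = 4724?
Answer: 34485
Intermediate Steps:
39209 - K = 39209 - 1*4724 = 39209 - 4724 = 34485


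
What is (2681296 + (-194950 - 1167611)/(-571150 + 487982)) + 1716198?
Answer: 365732143553/83168 ≈ 4.3975e+6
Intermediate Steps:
(2681296 + (-194950 - 1167611)/(-571150 + 487982)) + 1716198 = (2681296 - 1362561/(-83168)) + 1716198 = (2681296 - 1362561*(-1/83168)) + 1716198 = (2681296 + 1362561/83168) + 1716198 = 222999388289/83168 + 1716198 = 365732143553/83168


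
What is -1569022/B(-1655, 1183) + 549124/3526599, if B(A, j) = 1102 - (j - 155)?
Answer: -74773929473/3526599 ≈ -21203.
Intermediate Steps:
B(A, j) = 1257 - j (B(A, j) = 1102 - (-155 + j) = 1102 + (155 - j) = 1257 - j)
-1569022/B(-1655, 1183) + 549124/3526599 = -1569022/(1257 - 1*1183) + 549124/3526599 = -1569022/(1257 - 1183) + 549124*(1/3526599) = -1569022/74 + 549124/3526599 = -1569022*1/74 + 549124/3526599 = -21203 + 549124/3526599 = -74773929473/3526599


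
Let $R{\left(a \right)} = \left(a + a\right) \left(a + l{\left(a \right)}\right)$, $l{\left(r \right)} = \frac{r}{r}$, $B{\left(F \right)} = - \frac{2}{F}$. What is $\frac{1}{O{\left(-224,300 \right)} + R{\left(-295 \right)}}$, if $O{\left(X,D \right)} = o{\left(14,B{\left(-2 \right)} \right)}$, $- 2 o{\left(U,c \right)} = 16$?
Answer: $\frac{1}{173452} \approx 5.7653 \cdot 10^{-6}$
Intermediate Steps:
$o{\left(U,c \right)} = -8$ ($o{\left(U,c \right)} = \left(- \frac{1}{2}\right) 16 = -8$)
$l{\left(r \right)} = 1$
$O{\left(X,D \right)} = -8$
$R{\left(a \right)} = 2 a \left(1 + a\right)$ ($R{\left(a \right)} = \left(a + a\right) \left(a + 1\right) = 2 a \left(1 + a\right)$)
$\frac{1}{O{\left(-224,300 \right)} + R{\left(-295 \right)}} = \frac{1}{-8 + 2 \left(-295\right) \left(1 - 295\right)} = \frac{1}{-8 + 2 \left(-295\right) \left(-294\right)} = \frac{1}{-8 + 173460} = \frac{1}{173452}$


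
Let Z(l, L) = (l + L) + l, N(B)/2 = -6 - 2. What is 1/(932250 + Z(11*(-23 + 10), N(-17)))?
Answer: 1/931948 ≈ 1.0730e-6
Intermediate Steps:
N(B) = -16 (N(B) = 2*(-6 - 2) = 2*(-8) = -16)
Z(l, L) = L + 2*l (Z(l, L) = (L + l) + l = L + 2*l)
1/(932250 + Z(11*(-23 + 10), N(-17))) = 1/(932250 + (-16 + 2*(11*(-23 + 10)))) = 1/(932250 + (-16 + 2*(11*(-13)))) = 1/(932250 + (-16 + 2*(-143))) = 1/(932250 + (-16 - 286)) = 1/(932250 - 302) = 1/931948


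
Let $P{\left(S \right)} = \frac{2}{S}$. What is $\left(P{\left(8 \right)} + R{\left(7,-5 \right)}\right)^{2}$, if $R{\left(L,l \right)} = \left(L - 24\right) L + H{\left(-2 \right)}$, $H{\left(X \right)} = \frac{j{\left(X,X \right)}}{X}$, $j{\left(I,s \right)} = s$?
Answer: $\frac{221841}{16} \approx 13865.0$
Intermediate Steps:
$H{\left(X \right)} = 1$ ($H{\left(X \right)} = \frac{X}{X} = 1$)
$R{\left(L,l \right)} = 1 + L \left(-24 + L\right)$ ($R{\left(L,l \right)} = \left(L - 24\right) L + 1 = \left(-24 + L\right) L + 1 = L \left(-24 + L\right) + 1 = 1 + L \left(-24 + L\right)$)
$\left(P{\left(8 \right)} + R{\left(7,-5 \right)}\right)^{2} = \left(\frac{2}{8} + \left(1 + 7^{2} - 168\right)\right)^{2} = \left(2 \cdot \frac{1}{8} + \left(1 + 49 - 168\right)\right)^{2} = \left(\frac{1}{4} - 118\right)^{2} = \left(- \frac{471}{4}\right)^{2} = \frac{221841}{16}$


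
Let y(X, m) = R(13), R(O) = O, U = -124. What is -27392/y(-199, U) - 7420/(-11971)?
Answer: -327813172/155623 ≈ -2106.5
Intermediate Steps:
y(X, m) = 13
-27392/y(-199, U) - 7420/(-11971) = -27392/13 - 7420/(-11971) = -27392*1/13 - 7420*(-1/11971) = -27392/13 + 7420/11971 = -327813172/155623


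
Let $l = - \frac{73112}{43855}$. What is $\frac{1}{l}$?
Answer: $- \frac{43855}{73112} \approx -0.59983$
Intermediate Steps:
$l = - \frac{73112}{43855} \approx -1.6671$
$\frac{1}{l} = \frac{1}{- \frac{73112}{43855}} = - \frac{43855}{73112}$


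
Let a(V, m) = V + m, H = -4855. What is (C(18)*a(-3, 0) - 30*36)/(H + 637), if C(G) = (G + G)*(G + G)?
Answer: 828/703 ≈ 1.1778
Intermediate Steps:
C(G) = 4*G² (C(G) = (2*G)*(2*G) = 4*G²)
(C(18)*a(-3, 0) - 30*36)/(H + 637) = ((4*18²)*(-3 + 0) - 30*36)/(-4855 + 637) = ((4*324)*(-3) - 1080)/(-4218) = (1296*(-3) - 1080)*(-1/4218) = (-3888 - 1080)*(-1/4218) = -4968*(-1/4218) = 828/703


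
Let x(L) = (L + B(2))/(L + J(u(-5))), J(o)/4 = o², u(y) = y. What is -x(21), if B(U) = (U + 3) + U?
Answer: -28/121 ≈ -0.23141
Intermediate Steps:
B(U) = 3 + 2*U (B(U) = (3 + U) + U = 3 + 2*U)
J(o) = 4*o²
x(L) = (7 + L)/(100 + L) (x(L) = (L + (3 + 2*2))/(L + 4*(-5)²) = (L + (3 + 4))/(L + 4*25) = (L + 7)/(L + 100) = (7 + L)/(100 + L))
-x(21) = -(7 + 21)/(100 + 21) = -28/121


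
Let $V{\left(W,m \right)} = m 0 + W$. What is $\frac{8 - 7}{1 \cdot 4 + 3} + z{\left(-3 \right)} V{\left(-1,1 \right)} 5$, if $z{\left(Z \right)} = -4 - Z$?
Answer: $\frac{36}{7} \approx 5.1429$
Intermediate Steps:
$V{\left(W,m \right)} = W$ ($V{\left(W,m \right)} = 0 + W = W$)
$\frac{8 - 7}{1 \cdot 4 + 3} + z{\left(-3 \right)} V{\left(-1,1 \right)} 5 = \frac{8 - 7}{1 \cdot 4 + 3} + \left(-4 - -3\right) \left(\left(-1\right) 5\right) = 1 \frac{1}{4 + 3} + \left(-4 + 3\right) \left(-5\right) = 1 \cdot \frac{1}{7} - -5 = 1 \cdot \frac{1}{7} + 5 = \frac{1}{7} + 5 = \frac{36}{7}$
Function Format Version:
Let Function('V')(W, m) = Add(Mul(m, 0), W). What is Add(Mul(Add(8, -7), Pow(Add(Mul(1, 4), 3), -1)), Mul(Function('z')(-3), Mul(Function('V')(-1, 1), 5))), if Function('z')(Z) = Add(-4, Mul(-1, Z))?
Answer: Rational(36, 7) ≈ 5.1429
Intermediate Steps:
Function('V')(W, m) = W (Function('V')(W, m) = Add(0, W) = W)
Add(Mul(Add(8, -7), Pow(Add(Mul(1, 4), 3), -1)), Mul(Function('z')(-3), Mul(Function('V')(-1, 1), 5))) = Add(Mul(Add(8, -7), Pow(Add(Mul(1, 4), 3), -1)), Mul(Add(-4, Mul(-1, -3)), Mul(-1, 5))) = Add(Mul(1, Pow(Add(4, 3), -1)), Mul(Add(-4, 3), -5)) = Add(Mul(1, Pow(7, -1)), Mul(-1, -5)) = Add(Mul(1, Rational(1, 7)), 5) = Add(Rational(1, 7), 5) = Rational(36, 7)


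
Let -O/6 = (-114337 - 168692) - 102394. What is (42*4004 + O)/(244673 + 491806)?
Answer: 91878/27277 ≈ 3.3683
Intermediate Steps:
O = 2312538 (O = -6*((-114337 - 168692) - 102394) = -6*(-283029 - 102394) = -6*(-385423) = 2312538)
(42*4004 + O)/(244673 + 491806) = (42*4004 + 2312538)/(244673 + 491806) = (168168 + 2312538)/736479 = 2480706*(1/736479) = 91878/27277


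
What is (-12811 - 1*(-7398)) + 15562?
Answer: 10149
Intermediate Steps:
(-12811 - 1*(-7398)) + 15562 = (-12811 + 7398) + 15562 = -5413 + 15562 = 10149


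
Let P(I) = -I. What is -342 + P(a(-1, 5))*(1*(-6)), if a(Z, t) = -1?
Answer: -348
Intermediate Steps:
-342 + P(a(-1, 5))*(1*(-6)) = -342 + (-1*(-1))*(1*(-6)) = -342 + 1*(-6) = -342 - 6 = -348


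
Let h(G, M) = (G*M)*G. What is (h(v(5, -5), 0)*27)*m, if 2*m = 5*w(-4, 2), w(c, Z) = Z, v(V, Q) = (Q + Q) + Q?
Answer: 0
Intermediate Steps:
v(V, Q) = 3*Q (v(V, Q) = 2*Q + Q = 3*Q)
m = 5 (m = (5*2)/2 = (½)*10 = 5)
h(G, M) = M*G²
(h(v(5, -5), 0)*27)*m = ((0*(3*(-5))²)*27)*5 = ((0*(-15)²)*27)*5 = ((0*225)*27)*5 = (0*27)*5 = 0*5 = 0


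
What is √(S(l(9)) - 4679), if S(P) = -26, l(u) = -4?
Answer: I*√4705 ≈ 68.593*I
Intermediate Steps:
√(S(l(9)) - 4679) = √(-26 - 4679) = √(-4705) = I*√4705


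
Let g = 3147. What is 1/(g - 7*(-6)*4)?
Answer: 1/3315 ≈ 0.00030166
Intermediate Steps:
1/(g - 7*(-6)*4) = 1/(3147 - 7*(-6)*4) = 1/(3147 + 42*4) = 1/(3147 + 168) = 1/3315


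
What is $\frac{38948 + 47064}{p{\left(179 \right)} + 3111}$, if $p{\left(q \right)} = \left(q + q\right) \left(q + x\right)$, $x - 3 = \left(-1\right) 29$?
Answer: $\frac{86012}{57885} \approx 1.4859$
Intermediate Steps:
$x = -26$ ($x = 3 - 29 = -26$)
$p{\left(q \right)} = 2 q \left(-26 + q\right)$ ($p{\left(q \right)} = \left(q + q\right) \left(q - 26\right) = 2 q \left(-26 + q\right)$)
$\frac{38948 + 47064}{p{\left(179 \right)} + 3111} = \frac{38948 + 47064}{2 \cdot 179 \left(-26 + 179\right) + 3111} = \frac{86012}{2 \cdot 179 \cdot 153 + 3111} = \frac{86012}{54774 + 3111} = \frac{86012}{57885}$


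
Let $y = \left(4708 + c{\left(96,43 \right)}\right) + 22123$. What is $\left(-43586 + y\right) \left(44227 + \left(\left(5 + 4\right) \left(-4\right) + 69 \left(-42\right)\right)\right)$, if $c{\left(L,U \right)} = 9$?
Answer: $-691492578$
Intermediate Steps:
$y = 26840$ ($y = \left(4708 + 9\right) + 22123 = 4717 + 22123 = 26840$)
$\left(-43586 + y\right) \left(44227 + \left(\left(5 + 4\right) \left(-4\right) + 69 \left(-42\right)\right)\right) = \left(-43586 + 26840\right) \left(44227 + \left(\left(5 + 4\right) \left(-4\right) + 69 \left(-42\right)\right)\right) = - 16746 \left(44227 + \left(9 \left(-4\right) - 2898\right)\right) = - 16746 \left(44227 - 2934\right) = \left(-16746\right) 41293 = -691492578$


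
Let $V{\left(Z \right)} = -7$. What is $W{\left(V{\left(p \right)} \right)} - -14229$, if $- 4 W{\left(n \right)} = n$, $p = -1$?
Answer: $\frac{56923}{4} \approx 14231.0$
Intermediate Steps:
$W{\left(n \right)} = - \frac{n}{4}$
$W{\left(V{\left(p \right)} \right)} - -14229 = \left(- \frac{1}{4}\right) \left(-7\right) - -14229 = \frac{7}{4} + 14229 = \frac{56923}{4}$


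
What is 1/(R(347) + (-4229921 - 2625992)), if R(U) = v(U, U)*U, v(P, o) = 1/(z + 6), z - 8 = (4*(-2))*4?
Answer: -18/123406781 ≈ -1.4586e-7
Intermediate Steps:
z = -24 (z = 8 + (4*(-2))*4 = 8 - 8*4 = 8 - 32 = -24)
v(P, o) = -1/18 (v(P, o) = 1/(-24 + 6) = 1/(-18) = -1/18)
R(U) = -U/18
1/(R(347) + (-4229921 - 2625992)) = 1/(-1/18*347 + (-4229921 - 2625992)) = 1/(-347/18 - 6855913) = 1/(-123406781/18) = -18/123406781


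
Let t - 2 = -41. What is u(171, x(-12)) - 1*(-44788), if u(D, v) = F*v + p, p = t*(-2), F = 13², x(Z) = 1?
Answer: 45035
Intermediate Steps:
t = -39 (t = 2 - 41 = -39)
F = 169
p = 78 (p = -39*(-2) = 78)
u(D, v) = 78 + 169*v (u(D, v) = 169*v + 78 = 78 + 169*v)
u(171, x(-12)) - 1*(-44788) = (78 + 169*1) - 1*(-44788) = (78 + 169) + 44788 = 247 + 44788 = 45035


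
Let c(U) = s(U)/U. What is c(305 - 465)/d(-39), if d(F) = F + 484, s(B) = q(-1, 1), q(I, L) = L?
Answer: -1/71200 ≈ -1.4045e-5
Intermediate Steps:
s(B) = 1
c(U) = 1/U
d(F) = 484 + F
c(305 - 465)/d(-39) = 1/((305 - 465)*(484 - 39)) = 1/(-160*445) = -1/160*1/445 = -1/71200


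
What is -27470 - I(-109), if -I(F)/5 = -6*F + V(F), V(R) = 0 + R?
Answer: -24745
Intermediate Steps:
V(R) = R
I(F) = 25*F (I(F) = -5*(-6*F + F) = -(-25)*F = 25*F)
-27470 - I(-109) = -27470 - 25*(-109) = -27470 - 1*(-2725) = -27470 + 2725 = -24745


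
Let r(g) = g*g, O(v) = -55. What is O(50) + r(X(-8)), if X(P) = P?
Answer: 9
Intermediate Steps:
r(g) = g²
O(50) + r(X(-8)) = -55 + (-8)² = -55 + 64 = 9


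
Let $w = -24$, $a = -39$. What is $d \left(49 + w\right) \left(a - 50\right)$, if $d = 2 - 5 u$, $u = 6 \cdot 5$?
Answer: $329300$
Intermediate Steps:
$u = 30$
$d = -148$ ($d = 2 - 150 = -148$)
$d \left(49 + w\right) \left(a - 50\right) = - 148 \left(49 - 24\right) \left(-39 - 50\right) = - 148 \cdot 25 \left(-89\right) = \left(-148\right) \left(-2225\right) = 329300$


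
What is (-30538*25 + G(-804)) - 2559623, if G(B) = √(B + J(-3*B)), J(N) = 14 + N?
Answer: -3323073 + √1622 ≈ -3.3230e+6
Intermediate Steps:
G(B) = √(14 - 2*B) (G(B) = √(B + (14 - 3*B)) = √(14 - 2*B))
(-30538*25 + G(-804)) - 2559623 = (-30538*25 + √(14 - 2*(-804))) - 2559623 = (-763450 + √(14 + 1608)) - 2559623 = (-763450 + √1622) - 2559623 = -3323073 + √1622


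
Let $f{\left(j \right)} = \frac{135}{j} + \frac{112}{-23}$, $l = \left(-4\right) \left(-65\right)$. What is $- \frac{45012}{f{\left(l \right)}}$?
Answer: $\frac{444912}{43} \approx 10347.0$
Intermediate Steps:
$l = 260$
$f{\left(j \right)} = - \frac{112}{23} + \frac{135}{j}$ ($f{\left(j \right)} = \frac{135}{j} + 112 \left(- \frac{1}{23}\right) = \frac{135}{j} - \frac{112}{23} = - \frac{112}{23} + \frac{135}{j}$)
$- \frac{45012}{f{\left(l \right)}} = - \frac{45012}{- \frac{112}{23} + \frac{135}{260}} = - \frac{45012}{- \frac{112}{23} + 135 \cdot \frac{1}{260}} = - \frac{45012}{- \frac{112}{23} + \frac{27}{52}} = - \frac{45012}{- \frac{5203}{1196}} = \left(-45012\right) \left(- \frac{1196}{5203}\right) = \frac{444912}{43}$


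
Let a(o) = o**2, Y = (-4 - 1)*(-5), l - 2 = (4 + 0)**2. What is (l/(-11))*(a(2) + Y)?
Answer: -522/11 ≈ -47.455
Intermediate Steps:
l = 18 (l = 2 + (4 + 0)**2 = 2 + 4**2 = 2 + 16 = 18)
Y = 25 (Y = -5*(-5) = 25)
(l/(-11))*(a(2) + Y) = (18/(-11))*(2**2 + 25) = (18*(-1/11))*(4 + 25) = -18/11*29 = -522/11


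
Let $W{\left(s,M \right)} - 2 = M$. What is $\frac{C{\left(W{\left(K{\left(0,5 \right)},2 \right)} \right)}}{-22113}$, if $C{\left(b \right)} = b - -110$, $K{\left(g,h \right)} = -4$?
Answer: $- \frac{38}{7371} \approx -0.0051553$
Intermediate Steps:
$W{\left(s,M \right)} = 2 + M$
$C{\left(b \right)} = 110 + b$ ($C{\left(b \right)} = b + 110 = 110 + b$)
$\frac{C{\left(W{\left(K{\left(0,5 \right)},2 \right)} \right)}}{-22113} = \frac{110 + \left(2 + 2\right)}{-22113} = \left(110 + 4\right) \left(- \frac{1}{22113}\right) = 114 \left(- \frac{1}{22113}\right) = - \frac{38}{7371}$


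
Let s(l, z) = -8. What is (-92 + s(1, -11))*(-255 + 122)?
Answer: 13300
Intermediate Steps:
(-92 + s(1, -11))*(-255 + 122) = (-92 - 8)*(-255 + 122) = -100*(-133) = 13300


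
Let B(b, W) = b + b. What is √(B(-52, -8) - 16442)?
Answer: I*√16546 ≈ 128.63*I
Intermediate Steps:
B(b, W) = 2*b
√(B(-52, -8) - 16442) = √(2*(-52) - 16442) = √(-104 - 16442) = √(-16546) = I*√16546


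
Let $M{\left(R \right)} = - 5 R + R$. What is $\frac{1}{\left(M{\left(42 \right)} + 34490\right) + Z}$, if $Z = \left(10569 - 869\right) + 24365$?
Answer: $\frac{1}{68387} \approx 1.4623 \cdot 10^{-5}$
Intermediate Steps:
$M{\left(R \right)} = - 4 R$
$Z = 34065$ ($Z = 9700 + 24365 = 34065$)
$\frac{1}{\left(M{\left(42 \right)} + 34490\right) + Z} = \frac{1}{\left(\left(-4\right) 42 + 34490\right) + 34065} = \frac{1}{\left(-168 + 34490\right) + 34065} = \frac{1}{34322 + 34065} = \frac{1}{68387}$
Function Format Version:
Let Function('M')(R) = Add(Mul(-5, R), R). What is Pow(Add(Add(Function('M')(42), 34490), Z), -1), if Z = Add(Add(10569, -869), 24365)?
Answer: Rational(1, 68387) ≈ 1.4623e-5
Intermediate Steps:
Function('M')(R) = Mul(-4, R)
Z = 34065 (Z = Add(9700, 24365) = 34065)
Pow(Add(Add(Function('M')(42), 34490), Z), -1) = Pow(Add(Add(Mul(-4, 42), 34490), 34065), -1) = Pow(Add(Add(-168, 34490), 34065), -1) = Pow(Add(34322, 34065), -1) = Pow(68387, -1) = Rational(1, 68387)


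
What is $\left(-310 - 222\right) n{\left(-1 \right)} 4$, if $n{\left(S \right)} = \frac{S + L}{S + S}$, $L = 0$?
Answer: $-1064$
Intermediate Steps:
$n{\left(S \right)} = \frac{1}{2}$ ($n{\left(S \right)} = \frac{S + 0}{S + S} = \frac{S}{2 S} = S \frac{1}{2 S} = \frac{1}{2}$)
$\left(-310 - 222\right) n{\left(-1 \right)} 4 = \left(-310 - 222\right) \frac{1}{2} \cdot 4 = \left(-532\right) 2 = -1064$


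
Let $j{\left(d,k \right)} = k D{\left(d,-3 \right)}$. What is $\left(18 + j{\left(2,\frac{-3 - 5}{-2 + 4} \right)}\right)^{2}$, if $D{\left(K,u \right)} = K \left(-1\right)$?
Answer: $676$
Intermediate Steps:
$D{\left(K,u \right)} = - K$
$j{\left(d,k \right)} = - d k$ ($j{\left(d,k \right)} = k \left(- d\right) = - d k$)
$\left(18 + j{\left(2,\frac{-3 - 5}{-2 + 4} \right)}\right)^{2} = \left(18 - 2 \frac{-3 - 5}{-2 + 4}\right)^{2} = \left(18 - 2 \left(- \frac{8}{2}\right)\right)^{2} = \left(18 - 2 \left(\left(-8\right) \frac{1}{2}\right)\right)^{2} = \left(18 - 2 \left(-4\right)\right)^{2} = \left(18 + 8\right)^{2} = 26^{2} = 676$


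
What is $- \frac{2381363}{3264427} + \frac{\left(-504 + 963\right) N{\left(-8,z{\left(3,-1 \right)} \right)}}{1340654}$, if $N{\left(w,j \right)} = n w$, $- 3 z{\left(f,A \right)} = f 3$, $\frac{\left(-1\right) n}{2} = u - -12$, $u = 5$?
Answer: $- \frac{81912548509}{128719621037} \approx -0.63636$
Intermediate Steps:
$n = -34$ ($n = - 2 \left(5 - -12\right) = - 2 \left(5 + 12\right) = \left(-2\right) 17 = -34$)
$z{\left(f,A \right)} = - f$ ($z{\left(f,A \right)} = - \frac{f 3}{3} = - \frac{3 f}{3} = - f$)
$N{\left(w,j \right)} = - 34 w$
$- \frac{2381363}{3264427} + \frac{\left(-504 + 963\right) N{\left(-8,z{\left(3,-1 \right)} \right)}}{1340654} = - \frac{2381363}{3264427} + \frac{\left(-504 + 963\right) \left(\left(-34\right) \left(-8\right)\right)}{1340654} = \left(-2381363\right) \frac{1}{3264427} + 459 \cdot 272 \cdot \frac{1}{1340654} = - \frac{2381363}{3264427} + 124848 \cdot \frac{1}{1340654} = - \frac{2381363}{3264427} + \frac{3672}{39431} = - \frac{81912548509}{128719621037}$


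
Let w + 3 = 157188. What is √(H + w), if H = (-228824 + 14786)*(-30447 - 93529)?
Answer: 9*√327601633 ≈ 1.6290e+5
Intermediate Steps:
H = 26535575088 (H = -214038*(-123976) = 26535575088)
w = 157185 (w = -3 + 157188 = 157185)
√(H + w) = √(26535575088 + 157185) = √26535732273 = 9*√327601633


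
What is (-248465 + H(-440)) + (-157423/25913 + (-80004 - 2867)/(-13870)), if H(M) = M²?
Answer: -19719247273937/359413310 ≈ -54865.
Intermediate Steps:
(-248465 + H(-440)) + (-157423/25913 + (-80004 - 2867)/(-13870)) = (-248465 + (-440)²) + (-157423/25913 + (-80004 - 2867)/(-13870)) = (-248465 + 193600) + (-157423*1/25913 - 82871*(-1/13870)) = -54865 + (-157423/25913 + 82871/13870) = -54865 - 36020787/359413310 = -19719247273937/359413310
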